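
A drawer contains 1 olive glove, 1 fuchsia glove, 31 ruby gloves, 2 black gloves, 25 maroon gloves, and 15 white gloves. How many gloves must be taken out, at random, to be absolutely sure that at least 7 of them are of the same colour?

An adversary could hand out at most 6 gloves per colour (olive, fuchsia, black run out sooner): 1 + 1 + 6 + 2 + 6 + 6 = 22 gloves and still no colour has 7.
By the pigeonhole principle, one more glove lands in a colour already at 6, so 23 draws are enough and 22 are not.

23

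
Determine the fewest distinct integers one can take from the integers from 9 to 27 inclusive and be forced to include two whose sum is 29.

14

A set avoiding the sum 29 can contain at most one of each pair {x, 29−x}, plus the 7 elements whose complement lies outside the range.
The integers 15, …, 27 (13 of them) are such a set: any two sum to at least 15+16 = 31 > 29.
Pigeonhole: any 14th integer completes one of the 6 pairs, so 14 choices force a sum of 29.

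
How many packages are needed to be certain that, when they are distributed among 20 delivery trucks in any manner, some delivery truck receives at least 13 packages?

With 240 packages one could put exactly 12 in each of the 20 delivery trucks, and no delivery truck would reach 13.
One more package must land in a delivery truck that already has 12, giving it 13.
So 20 × 12 + 1 = 241 packages are required.

241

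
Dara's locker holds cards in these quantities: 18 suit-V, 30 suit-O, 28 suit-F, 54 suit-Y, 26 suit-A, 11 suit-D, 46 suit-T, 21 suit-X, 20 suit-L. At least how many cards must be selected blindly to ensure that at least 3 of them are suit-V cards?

239

In the worst case for collecting suit-V cards, every non-suit-V card comes out first.
There are 30 + 28 + 54 + 26 + 11 + 46 + 21 + 20 = 236 non-suit-V cards altogether.
After those, each further card must be suit-V, so 236 + 3 = 239 draws guarantee 3 suit-V cards.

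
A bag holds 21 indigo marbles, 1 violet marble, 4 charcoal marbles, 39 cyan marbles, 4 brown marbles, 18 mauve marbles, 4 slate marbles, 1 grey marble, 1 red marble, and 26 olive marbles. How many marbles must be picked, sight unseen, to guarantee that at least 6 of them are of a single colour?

By the pigeonhole principle, the 10 colours are the holes; the marbles drawn are the pigeons.
To avoid 6 of any one colour, the worst case takes at most 5 of each colour, or every marble of a colour that has fewer than 5.
That gives 5 + 1 + 4 + 5 + 4 + 5 + 4 + 1 + 1 + 5 = 35 marbles with no colour reaching 6.
The next marble forces some colour to 6, so 35 + 1 = 36.

36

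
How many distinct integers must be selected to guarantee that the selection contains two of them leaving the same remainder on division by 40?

41

The 40 residue classes mod 40 are the pigeonholes.
With 40 integers one could put 1 in each residue class and have no class reach 2.
The 41st integer pushes some class to 2, so 40·1 + 1 = 41.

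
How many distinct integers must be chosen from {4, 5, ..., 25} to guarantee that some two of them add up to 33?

A set avoiding the sum 33 can contain at most one of each pair {x, 33−x}, plus the 4 elements whose complement lies outside the range.
The integers 4, …, 16 (13 of them) are such a set: any two sum to at least 4+5 = 9 and at most 15+16 = 31 < 33.
Any 14th integer completes one of the 9 pairs, so 14 choices force a sum of 33.

14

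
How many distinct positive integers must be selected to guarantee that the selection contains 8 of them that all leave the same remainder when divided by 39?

274

The 39 residue classes mod 39 are the pigeonholes.
With 273 integers one could put 7 in each residue class and have no class reach 8.
The 274th integer pushes some class to 8, so 39·7 + 1 = 274.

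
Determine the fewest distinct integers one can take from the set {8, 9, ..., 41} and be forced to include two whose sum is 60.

24

Two chosen integers sum to 60 exactly when both halves of some pair {x, 60−x} with 19 ≤ x ≤ 60−x ≤ 41 are chosen — 11 such pairs.
The remaining 12 elements (those with no distinct partner in range) can never complete a 60-sum, so the worst case takes all of them and one from each pair: 12 + 11 = 23.
The 24th integer has to be the second member of some pair, so 23 + 1 = 24.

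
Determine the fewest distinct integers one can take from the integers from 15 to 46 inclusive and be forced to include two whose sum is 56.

A set avoiding the sum 56 can contain at most one of each pair {x, 56−x}, plus the 6 elements whose complement lies outside the range or equal to its own complement.
The integers 28, …, 46 (19 of them) are such a set: any two sum to at least 28+29 = 57 > 56.
Any 20th integer completes one of the 13 pairs, so 20 choices force a sum of 56.

20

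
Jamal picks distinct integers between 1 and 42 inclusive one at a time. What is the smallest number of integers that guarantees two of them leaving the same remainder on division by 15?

16

The 15 residue classes mod 15 are the pigeonholes.
With 15 integers one could put 1 in each residue class and have no class reach 2.
The 16th integer pushes some class to 2, so 15·1 + 1 = 16.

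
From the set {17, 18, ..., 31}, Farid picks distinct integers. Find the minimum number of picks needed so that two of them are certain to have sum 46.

A set avoiding the sum 46 can contain at most one of each pair {x, 46−x}, plus the 3 elements whose complement lies outside the range or equal to its own complement.
The integers 23, …, 31 (9 of them) are such a set: any two sum to at least 23+24 = 47 > 46.
By pigeonhole, any 10th integer completes one of the 6 pairs, so 10 choices force a sum of 46.

10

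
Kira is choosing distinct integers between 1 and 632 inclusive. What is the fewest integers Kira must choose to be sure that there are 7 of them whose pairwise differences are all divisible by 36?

Integers whose pairwise differences are multiples of 36 are exactly those sharing a remainder mod 36. By pigeonhole, the 36 residue classes mod 36 are the pigeonholes.
With 216 integers one could put 6 in each residue class and have no class reach 7.
The 217th integer pushes some class to 7, so 36·6 + 1 = 217.

217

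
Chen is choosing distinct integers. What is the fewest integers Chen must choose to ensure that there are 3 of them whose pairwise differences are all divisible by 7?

15

Integers whose pairwise differences are multiples of 7 are exactly those sharing a remainder mod 7. Pigeonhole: the 7 residue classes mod 7 are the pigeonholes.
With 14 integers one could put 2 in each residue class and have no class reach 3.
The 15th integer pushes some class to 3, so 7·2 + 1 = 15.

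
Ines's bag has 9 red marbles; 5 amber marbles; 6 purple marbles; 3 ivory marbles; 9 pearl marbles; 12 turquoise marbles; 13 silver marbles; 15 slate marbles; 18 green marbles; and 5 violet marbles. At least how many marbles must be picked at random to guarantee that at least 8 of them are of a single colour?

62

The 10 colours are the holes; the marbles drawn are the pigeons.
To avoid 8 of any one colour, the worst case takes at most 7 of each colour, or every marble of a colour that has fewer than 7.
That gives 7 + 5 + 6 + 3 + 7 + 7 + 7 + 7 + 7 + 5 = 61 marbles with no colour reaching 8.
The next marble forces some colour to 8, so 61 + 1 = 62.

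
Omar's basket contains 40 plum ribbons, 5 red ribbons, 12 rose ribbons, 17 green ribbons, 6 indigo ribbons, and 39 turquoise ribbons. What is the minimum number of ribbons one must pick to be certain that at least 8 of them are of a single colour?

An adversary could hand out at most 7 ribbons per colour (red, indigo run out sooner): 7 + 5 + 7 + 7 + 6 + 7 = 39 ribbons and still no colour has 8.
One more ribbon lands in a colour already at 7, so 40 draws are enough and 39 are not.

40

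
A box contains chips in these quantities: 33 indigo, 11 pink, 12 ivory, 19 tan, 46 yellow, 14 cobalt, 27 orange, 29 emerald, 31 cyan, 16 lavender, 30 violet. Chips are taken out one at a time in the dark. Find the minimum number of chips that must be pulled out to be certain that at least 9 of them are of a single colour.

By the pigeonhole principle, the 11 colours are the holes; the chips drawn are the pigeons.
To avoid 9 of any one colour, the worst case takes at most 8 of each colour.
That gives 8 + 8 + 8 + 8 + 8 + 8 + 8 + 8 + 8 + 8 + 8 = 88 chips with no colour reaching 9.
The next chip forces some colour to 9, so 88 + 1 = 89.

89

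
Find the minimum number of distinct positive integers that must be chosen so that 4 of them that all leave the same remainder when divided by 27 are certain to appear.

82

The 27 residue classes mod 27 are the pigeonholes.
With 81 integers one could put 3 in each residue class and have no class reach 4.
The 82nd integer pushes some class to 4, so 27·3 + 1 = 82.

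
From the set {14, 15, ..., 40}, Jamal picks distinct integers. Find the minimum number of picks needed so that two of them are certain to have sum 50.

A set avoiding the sum 50 can contain at most one of each pair {x, 50−x}, plus the 5 elements whose complement lies outside the range or equal to its own complement.
The integers 25, …, 40 (16 of them) are such a set: any two sum to at least 25+26 = 51 > 50.
Pigeonhole: any 17th integer completes one of the 11 pairs, so 17 choices force a sum of 50.

17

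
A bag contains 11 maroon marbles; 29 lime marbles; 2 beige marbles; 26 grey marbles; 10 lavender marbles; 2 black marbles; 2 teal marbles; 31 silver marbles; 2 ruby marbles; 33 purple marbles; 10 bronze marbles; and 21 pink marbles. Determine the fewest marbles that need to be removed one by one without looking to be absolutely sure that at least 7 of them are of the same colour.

57

An adversary could hand out at most 6 marbles per colour (4 colours run out sooner): 6 + 6 + 2 + 6 + 6 + 2 + 2 + 6 + 2 + 6 + 6 + 6 = 56 marbles and still no colour has 7.
One more marble lands in a colour already at 6, so 57 draws are enough and 56 are not.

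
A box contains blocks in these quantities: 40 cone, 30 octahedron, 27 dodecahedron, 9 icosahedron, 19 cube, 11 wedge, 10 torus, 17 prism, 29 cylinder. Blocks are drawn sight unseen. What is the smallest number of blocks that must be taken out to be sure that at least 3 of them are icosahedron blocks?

186

In the worst case for collecting icosahedron blocks, every non-icosahedron block comes out first.
There are 40 + 30 + 27 + 19 + 11 + 10 + 17 + 29 = 183 non-icosahedron blocks altogether.
After those, each further block must be icosahedron, so 183 + 3 = 186 draws guarantee 3 icosahedron blocks.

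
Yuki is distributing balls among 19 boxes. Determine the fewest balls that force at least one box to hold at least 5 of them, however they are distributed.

With 76 balls one could put exactly 4 in each of the 19 boxes, and no box would reach 5.
One more ball must land in a box that already has 4, giving it 5.
So 19 × 4 + 1 = 77 balls are required.

77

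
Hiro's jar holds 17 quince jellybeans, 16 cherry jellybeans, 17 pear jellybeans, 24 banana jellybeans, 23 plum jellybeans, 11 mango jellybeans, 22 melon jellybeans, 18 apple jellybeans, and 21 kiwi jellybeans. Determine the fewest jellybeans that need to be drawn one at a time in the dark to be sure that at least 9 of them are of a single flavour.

An adversary could hand out at most 8 jellybeans per flavour: 8 + 8 + 8 + 8 + 8 + 8 + 8 + 8 + 8 = 72 jellybeans and still no flavour has 9.
By the pigeonhole principle, one more jellybean lands in a flavour already at 8, so 73 draws are enough and 72 are not.

73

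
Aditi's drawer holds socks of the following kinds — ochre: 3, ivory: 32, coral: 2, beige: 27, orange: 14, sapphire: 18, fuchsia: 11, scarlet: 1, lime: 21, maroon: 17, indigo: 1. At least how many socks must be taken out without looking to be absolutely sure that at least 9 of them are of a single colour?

64

The 11 colours are the holes; the socks drawn are the pigeons.
To avoid 9 of any one colour, the worst case takes at most 8 of each colour, or every sock of a colour that has fewer than 8.
That gives 3 + 8 + 2 + 8 + 8 + 8 + 8 + 1 + 8 + 8 + 1 = 63 socks with no colour reaching 9.
The next sock forces some colour to 9, so 63 + 1 = 64.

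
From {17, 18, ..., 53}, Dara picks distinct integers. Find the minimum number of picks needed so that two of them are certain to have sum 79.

24

A set avoiding the sum 79 can contain at most one of each pair {x, 79−x}, plus the 9 elements whose complement lies outside the range.
The integers 17, …, 39 (23 of them) are such a set: any two sum to at least 17+18 = 35 and at most 38+39 = 77 < 79.
Any 24th integer completes one of the 14 pairs, so 24 choices force a sum of 79.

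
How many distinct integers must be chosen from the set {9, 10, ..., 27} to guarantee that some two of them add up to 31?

13

Group the elements by complementary pair {x, 31−x}: {9,22}, {10,21}, {11,20}, …, giving 7 two-element pairs and 5 integers whose partner 31−x falls outside [9,27].
Treating each of those 12 groups as a pigeonhole, one can pick one integer per group — 12 integers — with no two summing to 31.
The 13th integer lands in an occupied pair, forcing a sum of 31.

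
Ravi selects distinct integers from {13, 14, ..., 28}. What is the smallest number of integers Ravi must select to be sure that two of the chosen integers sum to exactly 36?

A set avoiding the sum 36 can contain at most one of each pair {x, 36−x}, plus the 6 elements whose complement lies outside the range or equal to its own complement.
The integers 18, …, 28 (11 of them) are such a set: any two sum to at least 18+19 = 37 > 36.
Any 12th integer completes one of the 5 pairs, so 12 choices force a sum of 36.

12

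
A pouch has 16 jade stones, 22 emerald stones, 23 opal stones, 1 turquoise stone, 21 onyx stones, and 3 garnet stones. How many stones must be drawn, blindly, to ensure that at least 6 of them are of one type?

By pigeonhole, the 6 types are the holes; the stones drawn are the pigeons.
To avoid 6 of any one type, the worst case takes at most 5 of each type, or every stone of a type that has fewer than 5.
That gives 5 + 5 + 5 + 1 + 5 + 3 = 24 stones with no type reaching 6.
The next stone forces some type to 6, so 24 + 1 = 25.

25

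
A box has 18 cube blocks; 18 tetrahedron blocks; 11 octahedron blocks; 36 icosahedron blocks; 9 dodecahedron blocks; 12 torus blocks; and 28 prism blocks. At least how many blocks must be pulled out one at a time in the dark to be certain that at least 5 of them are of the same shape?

An adversary could hand out at most 4 blocks per shape: 4 + 4 + 4 + 4 + 4 + 4 + 4 = 28 blocks and still no shape has 5.
One more block lands in a shape already at 4, so 29 draws are enough and 28 are not.

29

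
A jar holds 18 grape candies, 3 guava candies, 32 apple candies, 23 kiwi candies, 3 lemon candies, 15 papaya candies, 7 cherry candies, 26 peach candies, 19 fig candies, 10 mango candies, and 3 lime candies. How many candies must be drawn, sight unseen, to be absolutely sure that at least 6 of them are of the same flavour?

50

By pigeonhole, the 11 flavours are the holes; the candies drawn are the pigeons.
To avoid 6 of any one flavour, the worst case takes at most 5 of each flavour, or every candy of a flavour that has fewer than 5.
That gives 5 + 3 + 5 + 5 + 3 + 5 + 5 + 5 + 5 + 5 + 3 = 49 candies with no flavour reaching 6.
The next candy forces some flavour to 6, so 49 + 1 = 50.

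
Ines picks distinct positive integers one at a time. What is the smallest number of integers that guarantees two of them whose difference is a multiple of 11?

Integers whose pairwise differences are multiples of 11 are exactly those sharing a remainder mod 11. By pigeonhole, the 11 residue classes mod 11 are the pigeonholes.
With 11 integers one could put 1 in each residue class and have no class reach 2.
The 12th integer pushes some class to 2, so 11·1 + 1 = 12.

12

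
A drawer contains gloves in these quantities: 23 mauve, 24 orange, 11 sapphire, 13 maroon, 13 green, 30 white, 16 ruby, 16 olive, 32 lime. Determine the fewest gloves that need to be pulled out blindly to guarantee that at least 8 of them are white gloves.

In the worst case for collecting white gloves, every non-white glove comes out first.
There are 23 + 24 + 11 + 13 + 13 + 16 + 16 + 32 = 148 non-white gloves altogether.
After those, each further glove must be white, so 148 + 8 = 156 draws guarantee 8 white gloves.

156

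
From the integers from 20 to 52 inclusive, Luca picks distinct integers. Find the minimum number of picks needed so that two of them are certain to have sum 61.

23

Two chosen integers sum to 61 exactly when both halves of some pair {x, 61−x} with 20 ≤ x ≤ 61−x ≤ 41 are chosen — 11 such pairs.
The remaining 11 elements (those with no distinct partner in range) can never complete a 61-sum, so the worst case takes all of them and one from each pair: 11 + 11 = 22.
By pigeonhole, the 23rd integer has to be the second member of some pair, so 22 + 1 = 23.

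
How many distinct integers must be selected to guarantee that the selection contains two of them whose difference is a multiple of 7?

Integers whose pairwise differences are multiples of 7 are exactly those sharing a remainder mod 7. The 7 residue classes mod 7 are the pigeonholes.
With 7 integers one could put 1 in each residue class and have no class reach 2.
The 8th integer pushes some class to 2, so 7·1 + 1 = 8.

8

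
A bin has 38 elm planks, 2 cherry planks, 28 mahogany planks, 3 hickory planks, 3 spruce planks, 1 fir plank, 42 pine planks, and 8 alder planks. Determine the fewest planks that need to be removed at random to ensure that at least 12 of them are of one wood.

The 8 woods are the holes; the planks drawn are the pigeons.
To avoid 12 of any one wood, the worst case takes at most 11 of each wood, or every plank of a wood that has fewer than 11.
That gives 11 + 2 + 11 + 3 + 3 + 1 + 11 + 8 = 50 planks with no wood reaching 12.
The next plank forces some wood to 12, so 50 + 1 = 51.

51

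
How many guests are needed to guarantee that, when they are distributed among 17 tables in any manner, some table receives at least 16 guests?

256

With 255 guests one could put exactly 15 in each of the 17 tables, and no table would reach 16.
By the pigeonhole principle, one more guest must land in a table that already has 15, giving it 16.
So 17 × 15 + 1 = 256 guests are required.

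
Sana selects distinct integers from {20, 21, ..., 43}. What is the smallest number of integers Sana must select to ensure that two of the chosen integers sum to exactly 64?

Group the elements by complementary pair {x, 64−x}: {21,43}, {22,42}, {23,41}, …, giving 11 two-element pairs, the single value 32 (it cannot pair with itself since the integers are distinct), and 1 integer whose partner 64−x falls outside [20,43].
Treating each of those 13 groups as a pigeonhole, one can pick one integer per group — 13 integers — with no two summing to 64.
The 14th integer lands in an occupied pair, forcing a sum of 64.

14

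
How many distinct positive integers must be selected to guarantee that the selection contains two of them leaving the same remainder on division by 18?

19

Pigeonhole: the 18 residue classes mod 18 are the pigeonholes.
With 18 integers one could put 1 in each residue class and have no class reach 2.
The 19th integer pushes some class to 2, so 18·1 + 1 = 19.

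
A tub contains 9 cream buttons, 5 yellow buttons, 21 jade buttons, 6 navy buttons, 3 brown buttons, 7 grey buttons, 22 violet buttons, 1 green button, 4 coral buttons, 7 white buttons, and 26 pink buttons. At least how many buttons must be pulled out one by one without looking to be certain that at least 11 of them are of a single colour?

The 11 colours are the holes; the buttons drawn are the pigeons.
To avoid 11 of any one colour, the worst case takes at most 10 of each colour, or every button of a colour that has fewer than 10.
That gives 9 + 5 + 10 + 6 + 3 + 7 + 10 + 1 + 4 + 7 + 10 = 72 buttons with no colour reaching 11.
The next button forces some colour to 11, so 72 + 1 = 73.

73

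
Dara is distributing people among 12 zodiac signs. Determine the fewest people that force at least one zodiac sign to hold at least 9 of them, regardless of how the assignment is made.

With 96 people one could put exactly 8 in each of the 12 zodiac signs, and no zodiac sign would reach 9.
One more person must land in a zodiac sign that already has 8, giving it 9.
So 12 × 8 + 1 = 97 people are required.

97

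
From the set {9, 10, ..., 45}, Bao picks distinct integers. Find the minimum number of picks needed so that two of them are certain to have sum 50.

22

Group the elements by complementary pair {x, 50−x}: {9,41}, {10,40}, {11,39}, …, giving 16 two-element pairs; the single value 25 (it cannot pair with itself since the integers are distinct); and 4 integers whose partner 50−x falls outside [9,45].
Treating each of those 21 groups as a pigeonhole, one can pick one integer per group — 21 integers — with no two summing to 50.
The 22nd integer lands in an occupied pair, forcing a sum of 50.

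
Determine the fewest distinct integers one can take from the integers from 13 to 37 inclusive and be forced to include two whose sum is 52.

15

A set avoiding the sum 52 can contain at most one of each pair {x, 52−x}, plus the 3 elements whose complement lies outside the range or equal to its own complement.
The integers 13, …, 26 (14 of them) are such a set: any two sum to at least 13+14 = 27 and at most 25+26 = 51 < 52.
Any 15th integer completes one of the 11 pairs, so 15 choices force a sum of 52.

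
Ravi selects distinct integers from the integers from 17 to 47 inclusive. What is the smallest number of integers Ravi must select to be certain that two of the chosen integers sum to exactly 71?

Two chosen integers sum to 71 exactly when both halves of some pair {x, 71−x} with 24 ≤ x ≤ 71−x ≤ 47 are chosen — 12 such pairs.
The remaining 7 elements (those with no distinct partner in range) can never complete a 71-sum, so the worst case takes all of them and one from each pair: 7 + 12 = 19.
The 20th integer has to be the second member of some pair, so 19 + 1 = 20.

20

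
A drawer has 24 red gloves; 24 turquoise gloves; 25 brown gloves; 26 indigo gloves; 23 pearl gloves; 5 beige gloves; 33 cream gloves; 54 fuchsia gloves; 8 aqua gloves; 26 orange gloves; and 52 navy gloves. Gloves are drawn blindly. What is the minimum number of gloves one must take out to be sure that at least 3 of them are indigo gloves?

In the worst case for collecting indigo gloves, every non-indigo glove comes out first.
There are 24 + 24 + 25 + 23 + 5 + 33 + 54 + 8 + 26 + 52 = 274 non-indigo gloves altogether.
After those, each further glove must be indigo, so 274 + 3 = 277 draws guarantee 3 indigo gloves.

277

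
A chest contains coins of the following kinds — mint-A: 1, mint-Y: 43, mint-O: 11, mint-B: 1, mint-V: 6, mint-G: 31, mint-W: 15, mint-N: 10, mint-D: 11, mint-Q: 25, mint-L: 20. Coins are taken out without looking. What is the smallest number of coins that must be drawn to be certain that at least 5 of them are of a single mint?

39

An adversary could hand out at most 4 coins per mint (mint-A, mint-B run out sooner): 1 + 4 + 4 + 1 + 4 + 4 + 4 + 4 + 4 + 4 + 4 = 38 coins and still no mint has 5.
By pigeonhole, one more coin lands in a mint already at 4, so 39 draws are enough and 38 are not.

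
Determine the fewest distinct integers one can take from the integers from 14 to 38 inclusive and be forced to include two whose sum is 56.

16

Group the elements by complementary pair {x, 56−x}: {18,38}, {19,37}, {20,36}, …, giving 10 two-element pairs; the single value 28 (it cannot pair with itself since the integers are distinct); and 4 integers whose partner 56−x falls outside [14,38].
Treating each of those 15 groups as a pigeonhole, one can pick one integer per group — 15 integers — with no two summing to 56.
The 16th integer lands in an occupied pair, forcing a sum of 56.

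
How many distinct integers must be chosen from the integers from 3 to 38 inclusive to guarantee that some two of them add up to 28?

26

Group the elements by complementary pair {x, 28−x}: {3,25}, {4,24}, {5,23}, …, giving 11 two-element pairs, the single value 14 (it cannot pair with itself since the integers are distinct), and 13 integers whose partner 28−x falls outside [3,38].
Pigeonhole: treating each of those 25 groups as a pigeonhole, one can pick one integer per group — 25 integers — with no two summing to 28.
The 26th integer lands in an occupied pair, forcing a sum of 28.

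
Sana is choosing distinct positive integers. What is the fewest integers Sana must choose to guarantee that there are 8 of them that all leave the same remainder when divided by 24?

169

The 24 residue classes mod 24 are the pigeonholes.
With 168 integers one could put 7 in each residue class and have no class reach 8.
The 169th integer pushes some class to 8, so 24·7 + 1 = 169.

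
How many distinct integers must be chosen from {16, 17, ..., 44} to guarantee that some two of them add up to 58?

17

Group the elements by complementary pair {x, 58−x}: {16,42}, {17,41}, {18,40}, …, giving 13 two-element pairs; the single value 29 (it cannot pair with itself since the integers are distinct); and 2 integers whose partner 58−x falls outside [16,44].
By the pigeonhole principle, treating each of those 16 groups as a pigeonhole, one can pick one integer per group — 16 integers — with no two summing to 58.
The 17th integer lands in an occupied pair, forcing a sum of 58.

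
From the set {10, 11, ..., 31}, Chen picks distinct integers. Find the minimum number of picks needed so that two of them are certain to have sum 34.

16

Group the elements by complementary pair {x, 34−x}: {10,24}, {11,23}, {12,22}, …, giving 7 two-element pairs, the single value 17 (it cannot pair with itself since the integers are distinct), and 7 integers whose partner 34−x falls outside [10,31].
Pigeonhole: treating each of those 15 groups as a pigeonhole, one can pick one integer per group — 15 integers — with no two summing to 34.
The 16th integer lands in an occupied pair, forcing a sum of 34.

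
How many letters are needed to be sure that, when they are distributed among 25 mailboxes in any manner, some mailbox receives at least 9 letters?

With 200 letters one could put exactly 8 in each of the 25 mailboxes, and no mailbox would reach 9.
One more letter must land in a mailbox that already has 8, giving it 9.
So 25 × 8 + 1 = 201 letters are required.

201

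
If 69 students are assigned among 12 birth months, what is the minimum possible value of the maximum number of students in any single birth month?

By the pigeonhole principle, the 12 birth months are the holes and the 69 students are the pigeons.
If every birth month held at most 5 students, the total would be at most 12 × 5 = 60, which is less than 69.
So some birth month holds at least ⌈69/12⌉ = 6 students.

6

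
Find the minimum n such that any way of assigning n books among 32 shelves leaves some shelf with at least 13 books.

With 384 books one could put exactly 12 in each of the 32 shelves, and no shelf would reach 13.
By the pigeonhole principle, one more book must land in a shelf that already has 12, giving it 13.
So 32 × 12 + 1 = 385 books are required.

385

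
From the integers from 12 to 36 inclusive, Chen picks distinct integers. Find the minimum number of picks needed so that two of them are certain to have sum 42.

Group the elements by complementary pair {x, 42−x}: {12,30}, {13,29}, {14,28}, …, giving 9 two-element pairs, the single value 21 (it cannot pair with itself since the integers are distinct), and 6 integers whose partner 42−x falls outside [12,36].
Treating each of those 16 groups as a pigeonhole, one can pick one integer per group — 16 integers — with no two summing to 42.
The 17th integer lands in an occupied pair, forcing a sum of 42.

17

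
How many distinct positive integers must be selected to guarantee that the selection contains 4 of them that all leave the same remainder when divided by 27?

By the pigeonhole principle, the 27 residue classes mod 27 are the pigeonholes.
With 81 integers one could put 3 in each residue class and have no class reach 4.
The 82nd integer pushes some class to 4, so 27·3 + 1 = 82.

82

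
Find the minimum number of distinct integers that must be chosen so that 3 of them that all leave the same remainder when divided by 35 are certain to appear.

The 35 residue classes mod 35 are the pigeonholes.
With 70 integers one could put 2 in each residue class and have no class reach 3.
The 71st integer pushes some class to 3, so 35·2 + 1 = 71.

71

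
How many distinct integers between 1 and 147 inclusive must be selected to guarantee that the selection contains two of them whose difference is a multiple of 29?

30

Integers whose pairwise differences are multiples of 29 are exactly those sharing a remainder mod 29. By pigeonhole, the 29 residue classes mod 29 are the pigeonholes.
With 29 integers one could put 1 in each residue class and have no class reach 2.
The 30th integer pushes some class to 2, so 29·1 + 1 = 30.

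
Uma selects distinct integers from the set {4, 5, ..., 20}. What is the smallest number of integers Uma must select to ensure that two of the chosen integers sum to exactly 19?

12

Group the elements by complementary pair {x, 19−x}: {4,15}, {5,14}, {6,13}, …, giving 6 two-element pairs and 5 integers whose partner 19−x falls outside [4,20].
Pigeonhole: treating each of those 11 groups as a pigeonhole, one can pick one integer per group — 11 integers — with no two summing to 19.
The 12th integer lands in an occupied pair, forcing a sum of 19.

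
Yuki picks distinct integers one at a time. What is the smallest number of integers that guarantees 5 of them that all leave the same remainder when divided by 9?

The 9 residue classes mod 9 are the pigeonholes.
With 36 integers one could put 4 in each residue class and have no class reach 5.
The 37th integer pushes some class to 5, so 9·4 + 1 = 37.

37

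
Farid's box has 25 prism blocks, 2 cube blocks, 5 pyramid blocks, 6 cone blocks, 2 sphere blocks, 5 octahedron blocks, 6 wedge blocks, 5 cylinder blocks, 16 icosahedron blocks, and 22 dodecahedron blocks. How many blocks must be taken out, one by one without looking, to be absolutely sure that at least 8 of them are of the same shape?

An adversary could hand out at most 7 blocks per shape (7 shapes run out sooner): 7 + 2 + 5 + 6 + 2 + 5 + 6 + 5 + 7 + 7 = 52 blocks and still no shape has 8.
Pigeonhole: one more block lands in a shape already at 7, so 53 draws are enough and 52 are not.

53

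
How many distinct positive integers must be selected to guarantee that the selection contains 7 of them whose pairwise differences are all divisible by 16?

97

Integers whose pairwise differences are multiples of 16 are exactly those sharing a remainder mod 16. The 16 residue classes mod 16 are the pigeonholes.
With 96 integers one could put 6 in each residue class and have no class reach 7.
The 97th integer pushes some class to 7, so 16·6 + 1 = 97.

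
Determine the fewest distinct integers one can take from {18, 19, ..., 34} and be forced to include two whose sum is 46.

Group the elements by complementary pair {x, 46−x}: {18,28}, {19,27}, {20,26}, …, giving 5 two-element pairs, the single value 23 (it cannot pair with itself since the integers are distinct), and 6 integers whose partner 46−x falls outside [18,34].
By the pigeonhole principle, treating each of those 12 groups as a pigeonhole, one can pick one integer per group — 12 integers — with no two summing to 46.
The 13th integer lands in an occupied pair, forcing a sum of 46.

13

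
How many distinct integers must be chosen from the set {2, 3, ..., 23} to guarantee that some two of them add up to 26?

Group the elements by complementary pair {x, 26−x}: {3,23}, {4,22}, {5,21}, …, giving 10 two-element pairs, the single value 13 (it cannot pair with itself since the integers are distinct), and 1 integer whose partner 26−x falls outside [2,23].
Treating each of those 12 groups as a pigeonhole, one can pick one integer per group — 12 integers — with no two summing to 26.
The 13th integer lands in an occupied pair, forcing a sum of 26.

13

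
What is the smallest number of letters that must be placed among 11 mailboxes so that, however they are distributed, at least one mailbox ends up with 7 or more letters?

67

With 66 letters one could put exactly 6 in each of the 11 mailboxes, and no mailbox would reach 7.
By the pigeonhole principle, one more letter must land in a mailbox that already has 6, giving it 7.
So 11 × 6 + 1 = 67 letters are required.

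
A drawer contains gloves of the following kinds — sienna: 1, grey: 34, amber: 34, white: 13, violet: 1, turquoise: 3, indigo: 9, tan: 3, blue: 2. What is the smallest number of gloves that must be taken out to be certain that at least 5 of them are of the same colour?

An adversary could hand out at most 4 gloves per colour (5 colours run out sooner): 1 + 4 + 4 + 4 + 1 + 3 + 4 + 3 + 2 = 26 gloves and still no colour has 5.
By pigeonhole, one more glove lands in a colour already at 4, so 27 draws are enough and 26 are not.

27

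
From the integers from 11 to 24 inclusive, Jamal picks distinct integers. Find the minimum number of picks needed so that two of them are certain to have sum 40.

Two chosen integers sum to 40 exactly when both halves of some pair {x, 40−x} with 16 ≤ x ≤ 40−x ≤ 24 are chosen — 4 such pairs.
The remaining 6 elements (those with no distinct partner in range) can never complete a 40-sum, so the worst case takes all of them and one from each pair: 6 + 4 = 10.
Pigeonhole: the 11th integer has to be the second member of some pair, so 10 + 1 = 11.

11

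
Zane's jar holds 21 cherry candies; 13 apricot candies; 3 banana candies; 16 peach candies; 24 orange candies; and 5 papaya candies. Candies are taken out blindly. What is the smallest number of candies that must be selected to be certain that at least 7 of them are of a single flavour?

33

By pigeonhole, put each drawn candy into a box by flavour. The largest draw with every box below 7 takes min(count, 6) from each flavour; flavours with fewer than 6 contribute all they have.
Σ min(cᵢ, 6) = 6 + 6 + 3 + 6 + 6 + 5 = 32.
Draw number 32 + 1 = 33 must push one box to 7.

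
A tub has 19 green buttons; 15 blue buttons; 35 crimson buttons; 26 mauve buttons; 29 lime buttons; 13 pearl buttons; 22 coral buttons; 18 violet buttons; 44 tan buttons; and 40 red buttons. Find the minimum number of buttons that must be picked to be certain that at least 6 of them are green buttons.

248

In the worst case for collecting green buttons, every non-green button comes out first.
There are 15 + 35 + 26 + 29 + 13 + 22 + 18 + 44 + 40 = 242 non-green buttons altogether.
After those, each further button must be green, so 242 + 6 = 248 draws guarantee 6 green buttons.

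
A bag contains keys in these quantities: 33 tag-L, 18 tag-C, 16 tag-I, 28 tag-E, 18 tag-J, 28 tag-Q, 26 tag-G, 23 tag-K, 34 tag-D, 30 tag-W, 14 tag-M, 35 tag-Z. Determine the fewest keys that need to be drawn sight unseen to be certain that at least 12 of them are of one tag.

133

An adversary could hand out at most 11 keys per tag: 11 + 11 + 11 + 11 + 11 + 11 + 11 + 11 + 11 + 11 + 11 + 11 = 132 keys and still no tag has 12.
By pigeonhole, one more key lands in a tag already at 11, so 133 draws are enough and 132 are not.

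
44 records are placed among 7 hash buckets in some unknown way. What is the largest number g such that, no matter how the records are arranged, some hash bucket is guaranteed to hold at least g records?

7

The 7 hash buckets are the holes and the 44 records are the pigeons.
If every hash bucket held at most 6 records, the total would be at most 7 × 6 = 42, which is less than 44.
So some hash bucket holds at least ⌈44/7⌉ = 7 records.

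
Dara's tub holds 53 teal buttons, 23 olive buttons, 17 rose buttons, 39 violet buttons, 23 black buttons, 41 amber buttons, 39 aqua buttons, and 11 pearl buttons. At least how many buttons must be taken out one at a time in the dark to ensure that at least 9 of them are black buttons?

In the worst case for collecting black buttons, every non-black button comes out first.
There are 53 + 23 + 17 + 39 + 41 + 39 + 11 = 223 non-black buttons altogether.
After those, each further button must be black, so 223 + 9 = 232 draws guarantee 9 black buttons.

232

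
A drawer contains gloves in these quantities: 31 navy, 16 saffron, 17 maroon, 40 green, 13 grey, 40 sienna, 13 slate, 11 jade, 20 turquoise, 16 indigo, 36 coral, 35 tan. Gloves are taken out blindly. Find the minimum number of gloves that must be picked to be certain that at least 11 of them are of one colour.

Pigeonhole: put each drawn glove into a box by colour. The largest draw with every box below 11 takes min(count, 10) from each colour.
Σ min(cᵢ, 10) = 10 + 10 + 10 + 10 + 10 + 10 + 10 + 10 + 10 + 10 + 10 + 10 = 120.
Draw number 120 + 1 = 121 must push one box to 11.

121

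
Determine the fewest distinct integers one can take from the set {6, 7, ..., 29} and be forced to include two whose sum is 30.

16

Group the elements by complementary pair {x, 30−x}: {6,24}, {7,23}, {8,22}, …, giving 9 two-element pairs, the single value 15 (it cannot pair with itself since the integers are distinct), and 5 integers whose partner 30−x falls outside [6,29].
Treating each of those 15 groups as a pigeonhole, one can pick one integer per group — 15 integers — with no two summing to 30.
The 16th integer lands in an occupied pair, forcing a sum of 30.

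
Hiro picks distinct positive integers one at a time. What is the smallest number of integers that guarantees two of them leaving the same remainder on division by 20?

21

The 20 residue classes mod 20 are the pigeonholes.
With 20 integers one could put 1 in each residue class and have no class reach 2.
The 21st integer pushes some class to 2, so 20·1 + 1 = 21.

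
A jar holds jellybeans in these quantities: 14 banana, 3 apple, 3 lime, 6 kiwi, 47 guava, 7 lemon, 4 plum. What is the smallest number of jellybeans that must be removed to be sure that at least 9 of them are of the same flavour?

An adversary could hand out at most 8 jellybeans per flavour (5 flavours run out sooner): 8 + 3 + 3 + 6 + 8 + 7 + 4 = 39 jellybeans and still no flavour has 9.
By the pigeonhole principle, one more jellybean lands in a flavour already at 8, so 40 draws are enough and 39 are not.

40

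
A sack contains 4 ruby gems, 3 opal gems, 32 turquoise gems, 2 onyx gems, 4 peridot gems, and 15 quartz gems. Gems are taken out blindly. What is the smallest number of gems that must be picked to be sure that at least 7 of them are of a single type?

An adversary could hand out at most 6 gems per type (4 types run out sooner): 4 + 3 + 6 + 2 + 4 + 6 = 25 gems and still no type has 7.
Pigeonhole: one more gem lands in a type already at 6, so 26 draws are enough and 25 are not.

26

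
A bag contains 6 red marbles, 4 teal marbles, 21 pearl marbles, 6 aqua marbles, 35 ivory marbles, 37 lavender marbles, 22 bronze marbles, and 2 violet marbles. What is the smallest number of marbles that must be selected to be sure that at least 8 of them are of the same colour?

47

By pigeonhole, put each drawn marble into a box by colour. The largest draw with every box below 8 takes min(count, 7) from each colour; colours with fewer than 7 contribute all they have.
Σ min(cᵢ, 7) = 6 + 4 + 7 + 6 + 7 + 7 + 7 + 2 = 46.
Draw number 46 + 1 = 47 must push one box to 8.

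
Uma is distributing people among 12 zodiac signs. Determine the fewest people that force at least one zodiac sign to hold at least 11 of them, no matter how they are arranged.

With 120 people one could put exactly 10 in each of the 12 zodiac signs, and no zodiac sign would reach 11.
By the pigeonhole principle, one more person must land in a zodiac sign that already has 10, giving it 11.
So 12 × 10 + 1 = 121 people are required.

121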